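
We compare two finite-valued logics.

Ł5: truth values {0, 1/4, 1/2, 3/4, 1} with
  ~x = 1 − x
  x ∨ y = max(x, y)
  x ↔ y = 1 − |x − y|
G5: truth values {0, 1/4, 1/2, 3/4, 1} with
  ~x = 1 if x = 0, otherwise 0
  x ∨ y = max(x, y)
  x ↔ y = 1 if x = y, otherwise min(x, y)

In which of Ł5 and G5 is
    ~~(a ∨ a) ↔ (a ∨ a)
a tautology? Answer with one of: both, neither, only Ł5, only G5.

In Ł5: every assignment gives 1 — tautology.
In G5: at a = 1/4 the value is 1/4 — not a tautology.

only Ł5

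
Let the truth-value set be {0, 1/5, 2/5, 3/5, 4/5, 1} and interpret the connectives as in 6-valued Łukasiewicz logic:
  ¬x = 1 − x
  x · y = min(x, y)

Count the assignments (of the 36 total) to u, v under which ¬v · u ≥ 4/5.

value 1: 1 assignment (counts)
value 4/5: 3 assignments (counts)
value 3/5: 5 assignments
value 2/5: 7 assignments
value 1/5: 9 assignments
value 0: 11 assignments
So 4 of the 36 assignments meet the threshold.

4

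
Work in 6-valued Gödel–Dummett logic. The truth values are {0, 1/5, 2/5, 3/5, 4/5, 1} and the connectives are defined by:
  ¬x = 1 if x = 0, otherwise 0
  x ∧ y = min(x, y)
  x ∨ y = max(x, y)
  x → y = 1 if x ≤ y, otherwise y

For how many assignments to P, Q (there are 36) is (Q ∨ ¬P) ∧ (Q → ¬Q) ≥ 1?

1

value 1: 1 assignment (counts)
value 0: 35 assignments
So 1 of the 36 assignments meets the threshold.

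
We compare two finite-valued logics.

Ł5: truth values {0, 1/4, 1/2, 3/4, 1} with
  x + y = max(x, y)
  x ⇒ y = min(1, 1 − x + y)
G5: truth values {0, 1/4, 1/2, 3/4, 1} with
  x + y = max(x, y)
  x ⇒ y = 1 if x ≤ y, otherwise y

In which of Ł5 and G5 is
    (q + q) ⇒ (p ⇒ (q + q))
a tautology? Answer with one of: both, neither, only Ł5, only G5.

In Ł5: every assignment gives 1 — tautology.
In G5: every assignment gives 1 — tautology.

both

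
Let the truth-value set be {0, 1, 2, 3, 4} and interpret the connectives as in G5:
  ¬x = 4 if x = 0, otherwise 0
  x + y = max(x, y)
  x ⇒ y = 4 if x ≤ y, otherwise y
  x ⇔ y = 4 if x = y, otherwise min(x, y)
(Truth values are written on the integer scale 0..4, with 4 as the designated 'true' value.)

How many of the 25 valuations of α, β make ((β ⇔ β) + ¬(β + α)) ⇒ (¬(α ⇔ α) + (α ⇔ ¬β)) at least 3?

6

value 4: 5 assignments (counts)
value 3: 1 assignment (counts)
value 2: 1 assignment
value 1: 1 assignment
value 0: 17 assignments
So 6 of the 25 assignments meet the threshold.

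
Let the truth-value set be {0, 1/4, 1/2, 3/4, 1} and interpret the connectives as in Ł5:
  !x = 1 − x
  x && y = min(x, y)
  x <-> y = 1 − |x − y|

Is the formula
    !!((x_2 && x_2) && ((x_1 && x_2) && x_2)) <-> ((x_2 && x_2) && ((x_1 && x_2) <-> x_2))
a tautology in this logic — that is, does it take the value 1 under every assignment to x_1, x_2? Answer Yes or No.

No

Counterexample: take x_1 = 0, x_2 = 1/4.
x_2 && x_2 = 1/4 && 1/4 = 1/4
x_1 && x_2 = 0 && 1/4 = 0
(x_1 && x_2) && x_2 = 0 && 1/4 = 0
(x_2 && x_2) && ((x_1 && x_2) && x_2) = 1/4 && 0 = 0
!((x_2 && x_2) && ((x_1 && x_2) && x_2)) = !0 = 1
!!((x_2 && x_2) && ((x_1 && x_2) && x_2)) = !1 = 0
x_2 && x_2 = 1/4 && 1/4 = 1/4
x_1 && x_2 = 0 && 1/4 = 0
(x_1 && x_2) <-> x_2 = 0 <-> 1/4 = 3/4
(x_2 && x_2) && ((x_1 && x_2) <-> x_2) = 1/4 && 3/4 = 1/4
!!((x_2 && x_2) && ((x_1 && x_2) && x_2)) <-> ((x_2 && x_2) && ((x_1 && x_2) <-> x_2)) = 0 <-> 1/4 = 3/4
This gives 3/4 ≠ 1.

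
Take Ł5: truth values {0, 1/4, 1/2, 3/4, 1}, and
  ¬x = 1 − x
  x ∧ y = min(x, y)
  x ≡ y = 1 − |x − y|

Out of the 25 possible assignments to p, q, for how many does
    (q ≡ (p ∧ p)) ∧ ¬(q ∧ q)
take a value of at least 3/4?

5

value 1: 1 assignment (counts)
value 3/4: 4 assignments (counts)
value 1/2: 7 assignments
value 1/4: 7 assignments
value 0: 6 assignments
So 5 of the 25 assignments meet the threshold.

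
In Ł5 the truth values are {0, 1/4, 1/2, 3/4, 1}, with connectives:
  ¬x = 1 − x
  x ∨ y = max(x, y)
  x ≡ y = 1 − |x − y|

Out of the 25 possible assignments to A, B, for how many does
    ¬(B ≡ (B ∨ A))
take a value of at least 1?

value 1: 1 assignment (counts)
value 3/4: 2 assignments
value 1/2: 3 assignments
value 1/4: 4 assignments
value 0: 15 assignments
So 1 of the 25 assignments meets the threshold.

1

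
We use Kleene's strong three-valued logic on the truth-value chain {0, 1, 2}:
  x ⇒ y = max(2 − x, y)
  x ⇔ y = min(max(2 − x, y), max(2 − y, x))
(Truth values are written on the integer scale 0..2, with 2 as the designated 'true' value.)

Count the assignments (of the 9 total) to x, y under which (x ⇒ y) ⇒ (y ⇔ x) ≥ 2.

3

x = 0, y = 0 ↦ 2  ≥
x = 0, y = 1 ↦ 1  <
x = 0, y = 2 ↦ 0  <
x = 1, y = 0 ↦ 1  <
x = 1, y = 1 ↦ 1  <
x = 1, y = 2 ↦ 1  <
x = 2, y = 0 ↦ 2  ≥
x = 2, y = 1 ↦ 1  <
x = 2, y = 2 ↦ 2  ≥
So 3 of the 9 assignments meet the threshold.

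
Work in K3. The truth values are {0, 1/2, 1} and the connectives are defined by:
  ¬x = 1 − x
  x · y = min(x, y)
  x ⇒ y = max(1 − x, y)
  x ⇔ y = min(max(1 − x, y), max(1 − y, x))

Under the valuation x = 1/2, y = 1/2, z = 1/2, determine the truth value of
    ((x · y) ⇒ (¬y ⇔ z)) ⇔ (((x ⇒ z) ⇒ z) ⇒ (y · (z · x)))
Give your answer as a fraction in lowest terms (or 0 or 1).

1/2

x · y = 1/2 · 1/2 = 1/2
¬y = ¬1/2 = 1/2
¬y ⇔ z = 1/2 ⇔ 1/2 = 1/2
(x · y) ⇒ (¬y ⇔ z) = 1/2 ⇒ 1/2 = 1/2
x ⇒ z = 1/2 ⇒ 1/2 = 1/2
(x ⇒ z) ⇒ z = 1/2 ⇒ 1/2 = 1/2
z · x = 1/2 · 1/2 = 1/2
y · (z · x) = 1/2 · 1/2 = 1/2
((x ⇒ z) ⇒ z) ⇒ (y · (z · x)) = 1/2 ⇒ 1/2 = 1/2
((x · y) ⇒ (¬y ⇔ z)) ⇔ (((x ⇒ z) ⇒ z) ⇒ (y · (z · x))) = 1/2 ⇔ 1/2 = 1/2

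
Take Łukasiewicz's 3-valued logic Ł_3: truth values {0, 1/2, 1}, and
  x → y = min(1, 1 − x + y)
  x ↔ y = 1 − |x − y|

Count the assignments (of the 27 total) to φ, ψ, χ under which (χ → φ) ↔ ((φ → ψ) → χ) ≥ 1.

10

value 1: 10 assignments (counts)
value 1/2: 8 assignments
value 0: 9 assignments
So 10 of the 27 assignments meet the threshold.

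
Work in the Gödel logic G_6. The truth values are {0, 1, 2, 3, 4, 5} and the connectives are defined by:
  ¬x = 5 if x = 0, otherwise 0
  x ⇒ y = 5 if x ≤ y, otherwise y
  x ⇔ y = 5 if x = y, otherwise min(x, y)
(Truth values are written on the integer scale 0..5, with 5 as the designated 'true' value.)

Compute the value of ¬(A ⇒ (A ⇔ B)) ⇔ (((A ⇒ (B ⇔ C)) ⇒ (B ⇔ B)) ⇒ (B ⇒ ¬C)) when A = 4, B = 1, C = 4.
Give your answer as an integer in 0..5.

5

A ⇔ B = 4 ⇔ 1 = 1
A ⇒ (A ⇔ B) = 4 ⇒ 1 = 1
¬(A ⇒ (A ⇔ B)) = ¬1 = 0
B ⇔ C = 1 ⇔ 4 = 1
A ⇒ (B ⇔ C) = 4 ⇒ 1 = 1
B ⇔ B = 1 ⇔ 1 = 5
(A ⇒ (B ⇔ C)) ⇒ (B ⇔ B) = 1 ⇒ 5 = 5
¬C = ¬4 = 0
B ⇒ ¬C = 1 ⇒ 0 = 0
((A ⇒ (B ⇔ C)) ⇒ (B ⇔ B)) ⇒ (B ⇒ ¬C) = 5 ⇒ 0 = 0
¬(A ⇒ (A ⇔ B)) ⇔ (((A ⇒ (B ⇔ C)) ⇒ (B ⇔ B)) ⇒ (B ⇒ ¬C)) = 0 ⇔ 0 = 5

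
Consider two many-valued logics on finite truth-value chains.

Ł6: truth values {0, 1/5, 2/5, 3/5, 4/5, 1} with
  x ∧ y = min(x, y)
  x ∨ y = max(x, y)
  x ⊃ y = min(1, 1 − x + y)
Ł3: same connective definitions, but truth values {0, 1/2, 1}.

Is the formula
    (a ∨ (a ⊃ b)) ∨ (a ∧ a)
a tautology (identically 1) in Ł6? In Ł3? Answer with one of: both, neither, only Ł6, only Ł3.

In Ł6: at a = 1/5, b = 0 the value is 4/5 — not a tautology.
In Ł3: at a = 1/2, b = 0 the value is 1/2 — not a tautology.

neither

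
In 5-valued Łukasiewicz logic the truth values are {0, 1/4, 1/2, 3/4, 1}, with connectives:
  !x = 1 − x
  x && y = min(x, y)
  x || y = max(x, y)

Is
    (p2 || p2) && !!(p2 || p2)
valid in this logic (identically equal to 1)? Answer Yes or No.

Counterexample: take p2 = 0.
p2 || p2 = 0 || 0 = 0
!(p2 || p2) = !0 = 1
!!(p2 || p2) = !1 = 0
(p2 || p2) && !!(p2 || p2) = 0 && 0 = 0
This gives 0 ≠ 1.

No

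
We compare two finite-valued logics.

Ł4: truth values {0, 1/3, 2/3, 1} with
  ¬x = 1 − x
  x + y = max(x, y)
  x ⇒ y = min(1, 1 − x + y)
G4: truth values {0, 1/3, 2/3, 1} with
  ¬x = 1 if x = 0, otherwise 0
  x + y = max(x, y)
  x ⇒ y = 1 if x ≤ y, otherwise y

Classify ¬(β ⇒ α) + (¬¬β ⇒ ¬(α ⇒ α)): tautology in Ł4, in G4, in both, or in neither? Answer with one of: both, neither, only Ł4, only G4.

In Ł4: at α = 0, β = 1/3 the value is 2/3 — not a tautology.
In G4: at α = 1/3, β = 1/3 the value is 0 — not a tautology.

neither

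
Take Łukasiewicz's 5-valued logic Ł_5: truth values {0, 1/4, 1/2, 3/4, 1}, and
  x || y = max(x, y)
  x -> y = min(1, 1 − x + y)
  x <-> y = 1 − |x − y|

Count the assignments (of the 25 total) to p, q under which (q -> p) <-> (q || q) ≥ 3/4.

value 1: 3 assignments (counts)
value 3/4: 5 assignments (counts)
value 1/2: 6 assignments
value 1/4: 5 assignments
value 0: 6 assignments
So 8 of the 25 assignments meet the threshold.

8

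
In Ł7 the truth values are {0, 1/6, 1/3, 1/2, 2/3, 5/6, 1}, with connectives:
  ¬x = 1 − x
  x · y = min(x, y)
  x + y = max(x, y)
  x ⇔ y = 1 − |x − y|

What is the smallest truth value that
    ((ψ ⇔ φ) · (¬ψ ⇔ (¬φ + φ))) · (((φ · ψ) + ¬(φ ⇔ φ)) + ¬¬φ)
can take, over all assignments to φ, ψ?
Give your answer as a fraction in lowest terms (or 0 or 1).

0

Take φ = 0, ψ = 0:
ψ ⇔ φ = 0 ⇔ 0 = 1
¬ψ = ¬0 = 1
¬φ = ¬0 = 1
¬φ + φ = 1 + 0 = 1
¬ψ ⇔ (¬φ + φ) = 1 ⇔ 1 = 1
(ψ ⇔ φ) · (¬ψ ⇔ (¬φ + φ)) = 1 · 1 = 1
φ · ψ = 0 · 0 = 0
φ ⇔ φ = 0 ⇔ 0 = 1
¬(φ ⇔ φ) = ¬1 = 0
(φ · ψ) + ¬(φ ⇔ φ) = 0 + 0 = 0
¬φ = ¬0 = 1
¬¬φ = ¬1 = 0
((φ · ψ) + ¬(φ ⇔ φ)) + ¬¬φ = 0 + 0 = 0
((ψ ⇔ φ) · (¬ψ ⇔ (¬φ + φ))) · (((φ · ψ) + ¬(φ ⇔ φ)) + ¬¬φ) = 1 · 0 = 0
No assignment yields a value below 0, so this is the minimum.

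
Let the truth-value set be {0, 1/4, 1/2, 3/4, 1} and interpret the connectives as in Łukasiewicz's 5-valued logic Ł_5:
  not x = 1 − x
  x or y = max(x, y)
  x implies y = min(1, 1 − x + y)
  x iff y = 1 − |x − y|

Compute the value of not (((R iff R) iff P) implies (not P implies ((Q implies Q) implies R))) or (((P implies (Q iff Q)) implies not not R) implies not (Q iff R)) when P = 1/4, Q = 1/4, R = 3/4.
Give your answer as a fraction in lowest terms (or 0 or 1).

R iff R = 3/4 iff 3/4 = 1
(R iff R) iff P = 1 iff 1/4 = 1/4
not P = not 1/4 = 3/4
Q implies Q = 1/4 implies 1/4 = 1
(Q implies Q) implies R = 1 implies 3/4 = 3/4
not P implies ((Q implies Q) implies R) = 3/4 implies 3/4 = 1
((R iff R) iff P) implies (not P implies ((Q implies Q) implies R)) = 1/4 implies 1 = 1
not (((R iff R) iff P) implies (not P implies ((Q implies Q) implies R))) = not 1 = 0
Q iff Q = 1/4 iff 1/4 = 1
P implies (Q iff Q) = 1/4 implies 1 = 1
not R = not 3/4 = 1/4
not not R = not 1/4 = 3/4
(P implies (Q iff Q)) implies not not R = 1 implies 3/4 = 3/4
Q iff R = 1/4 iff 3/4 = 1/2
not (Q iff R) = not 1/2 = 1/2
((P implies (Q iff Q)) implies not not R) implies not (Q iff R) = 3/4 implies 1/2 = 3/4
not (((R iff R) iff P) implies (not P implies ((Q implies Q) implies R))) or (((P implies (Q iff Q)) implies not not R) implies not (Q iff R)) = 0 or 3/4 = 3/4

3/4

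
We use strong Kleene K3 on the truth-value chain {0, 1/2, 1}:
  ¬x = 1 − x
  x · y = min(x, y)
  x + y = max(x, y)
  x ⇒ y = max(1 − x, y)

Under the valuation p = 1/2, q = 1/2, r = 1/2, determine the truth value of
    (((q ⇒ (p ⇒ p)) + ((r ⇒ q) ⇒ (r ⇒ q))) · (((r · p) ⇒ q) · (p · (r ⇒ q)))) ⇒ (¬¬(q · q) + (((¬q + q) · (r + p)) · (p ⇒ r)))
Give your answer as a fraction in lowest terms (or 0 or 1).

1/2

p ⇒ p = 1/2 ⇒ 1/2 = 1/2
q ⇒ (p ⇒ p) = 1/2 ⇒ 1/2 = 1/2
r ⇒ q = 1/2 ⇒ 1/2 = 1/2
r ⇒ q = 1/2 ⇒ 1/2 = 1/2
(r ⇒ q) ⇒ (r ⇒ q) = 1/2 ⇒ 1/2 = 1/2
(q ⇒ (p ⇒ p)) + ((r ⇒ q) ⇒ (r ⇒ q)) = 1/2 + 1/2 = 1/2
r · p = 1/2 · 1/2 = 1/2
(r · p) ⇒ q = 1/2 ⇒ 1/2 = 1/2
r ⇒ q = 1/2 ⇒ 1/2 = 1/2
p · (r ⇒ q) = 1/2 · 1/2 = 1/2
((r · p) ⇒ q) · (p · (r ⇒ q)) = 1/2 · 1/2 = 1/2
((q ⇒ (p ⇒ p)) + ((r ⇒ q) ⇒ (r ⇒ q))) · (((r · p) ⇒ q) · (p · (r ⇒ q))) = 1/2 · 1/2 = 1/2
q · q = 1/2 · 1/2 = 1/2
¬(q · q) = ¬1/2 = 1/2
¬¬(q · q) = ¬1/2 = 1/2
¬q = ¬1/2 = 1/2
¬q + q = 1/2 + 1/2 = 1/2
r + p = 1/2 + 1/2 = 1/2
(¬q + q) · (r + p) = 1/2 · 1/2 = 1/2
p ⇒ r = 1/2 ⇒ 1/2 = 1/2
((¬q + q) · (r + p)) · (p ⇒ r) = 1/2 · 1/2 = 1/2
¬¬(q · q) + (((¬q + q) · (r + p)) · (p ⇒ r)) = 1/2 + 1/2 = 1/2
(((q ⇒ (p ⇒ p)) + ((r ⇒ q) ⇒ (r ⇒ q))) · (((r · p) ⇒ q) · (p · (r ⇒ q)))) ⇒ (¬¬(q · q) + (((¬q + q) · (r + p)) · (p ⇒ r))) = 1/2 ⇒ 1/2 = 1/2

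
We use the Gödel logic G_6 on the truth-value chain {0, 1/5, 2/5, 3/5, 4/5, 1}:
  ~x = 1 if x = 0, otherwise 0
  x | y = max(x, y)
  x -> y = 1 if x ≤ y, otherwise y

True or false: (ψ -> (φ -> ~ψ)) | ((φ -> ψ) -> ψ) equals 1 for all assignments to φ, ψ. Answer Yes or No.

No

Counterexample: take φ = 1/5, ψ = 1/5.
~ψ = ~1/5 = 0
φ -> ~ψ = 1/5 -> 0 = 0
ψ -> (φ -> ~ψ) = 1/5 -> 0 = 0
φ -> ψ = 1/5 -> 1/5 = 1
(φ -> ψ) -> ψ = 1 -> 1/5 = 1/5
(ψ -> (φ -> ~ψ)) | ((φ -> ψ) -> ψ) = 0 | 1/5 = 1/5
This gives 1/5 ≠ 1.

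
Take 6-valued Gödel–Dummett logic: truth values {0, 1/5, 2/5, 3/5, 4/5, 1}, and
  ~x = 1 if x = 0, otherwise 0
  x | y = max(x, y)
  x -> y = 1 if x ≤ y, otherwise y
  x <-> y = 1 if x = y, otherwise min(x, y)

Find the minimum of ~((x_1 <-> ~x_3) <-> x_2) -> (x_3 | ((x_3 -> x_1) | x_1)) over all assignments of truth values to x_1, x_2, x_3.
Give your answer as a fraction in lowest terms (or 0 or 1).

Take x_1 = 0, x_2 = 0, x_3 = 1/5:
~x_3 = ~1/5 = 0
x_1 <-> ~x_3 = 0 <-> 0 = 1
(x_1 <-> ~x_3) <-> x_2 = 1 <-> 0 = 0
~((x_1 <-> ~x_3) <-> x_2) = ~0 = 1
x_3 -> x_1 = 1/5 -> 0 = 0
(x_3 -> x_1) | x_1 = 0 | 0 = 0
x_3 | ((x_3 -> x_1) | x_1) = 1/5 | 0 = 1/5
~((x_1 <-> ~x_3) <-> x_2) -> (x_3 | ((x_3 -> x_1) | x_1)) = 1 -> 1/5 = 1/5
No assignment yields a value below 1/5, so this is the minimum.

1/5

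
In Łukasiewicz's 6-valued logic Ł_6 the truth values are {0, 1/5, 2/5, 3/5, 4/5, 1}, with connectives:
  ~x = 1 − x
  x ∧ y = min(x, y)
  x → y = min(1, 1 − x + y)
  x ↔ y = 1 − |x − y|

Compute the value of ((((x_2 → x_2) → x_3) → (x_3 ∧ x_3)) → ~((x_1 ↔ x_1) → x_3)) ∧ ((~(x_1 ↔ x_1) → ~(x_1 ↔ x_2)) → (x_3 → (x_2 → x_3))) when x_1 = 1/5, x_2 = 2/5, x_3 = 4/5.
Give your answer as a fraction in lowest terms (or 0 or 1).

x_2 → x_2 = 2/5 → 2/5 = 1
(x_2 → x_2) → x_3 = 1 → 4/5 = 4/5
x_3 ∧ x_3 = 4/5 ∧ 4/5 = 4/5
((x_2 → x_2) → x_3) → (x_3 ∧ x_3) = 4/5 → 4/5 = 1
x_1 ↔ x_1 = 1/5 ↔ 1/5 = 1
(x_1 ↔ x_1) → x_3 = 1 → 4/5 = 4/5
~((x_1 ↔ x_1) → x_3) = ~4/5 = 1/5
(((x_2 → x_2) → x_3) → (x_3 ∧ x_3)) → ~((x_1 ↔ x_1) → x_3) = 1 → 1/5 = 1/5
x_1 ↔ x_1 = 1/5 ↔ 1/5 = 1
~(x_1 ↔ x_1) = ~1 = 0
x_1 ↔ x_2 = 1/5 ↔ 2/5 = 4/5
~(x_1 ↔ x_2) = ~4/5 = 1/5
~(x_1 ↔ x_1) → ~(x_1 ↔ x_2) = 0 → 1/5 = 1
x_2 → x_3 = 2/5 → 4/5 = 1
x_3 → (x_2 → x_3) = 4/5 → 1 = 1
(~(x_1 ↔ x_1) → ~(x_1 ↔ x_2)) → (x_3 → (x_2 → x_3)) = 1 → 1 = 1
((((x_2 → x_2) → x_3) → (x_3 ∧ x_3)) → ~((x_1 ↔ x_1) → x_3)) ∧ ((~(x_1 ↔ x_1) → ~(x_1 ↔ x_2)) → (x_3 → (x_2 → x_3))) = 1/5 ∧ 1 = 1/5

1/5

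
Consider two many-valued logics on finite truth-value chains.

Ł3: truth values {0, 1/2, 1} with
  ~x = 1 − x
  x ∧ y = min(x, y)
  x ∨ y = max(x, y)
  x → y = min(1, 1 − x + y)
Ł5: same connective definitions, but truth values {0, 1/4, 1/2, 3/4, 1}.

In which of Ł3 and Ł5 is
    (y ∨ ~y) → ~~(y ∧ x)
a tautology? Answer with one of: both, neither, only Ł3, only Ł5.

neither

In Ł3: at x = 0, y = 0 the value is 0 — not a tautology.
In Ł5: at x = 0, y = 0 the value is 0 — not a tautology.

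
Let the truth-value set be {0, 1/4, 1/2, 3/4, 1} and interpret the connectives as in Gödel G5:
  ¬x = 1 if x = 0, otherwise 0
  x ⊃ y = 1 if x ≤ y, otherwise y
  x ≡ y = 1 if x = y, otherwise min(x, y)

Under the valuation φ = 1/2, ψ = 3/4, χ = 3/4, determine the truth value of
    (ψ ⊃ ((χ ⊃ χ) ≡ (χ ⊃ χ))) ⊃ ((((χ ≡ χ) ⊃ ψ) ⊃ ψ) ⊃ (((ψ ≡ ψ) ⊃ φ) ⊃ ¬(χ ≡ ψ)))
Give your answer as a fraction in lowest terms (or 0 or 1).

χ ⊃ χ = 3/4 ⊃ 3/4 = 1
χ ⊃ χ = 3/4 ⊃ 3/4 = 1
(χ ⊃ χ) ≡ (χ ⊃ χ) = 1 ≡ 1 = 1
ψ ⊃ ((χ ⊃ χ) ≡ (χ ⊃ χ)) = 3/4 ⊃ 1 = 1
χ ≡ χ = 3/4 ≡ 3/4 = 1
(χ ≡ χ) ⊃ ψ = 1 ⊃ 3/4 = 3/4
((χ ≡ χ) ⊃ ψ) ⊃ ψ = 3/4 ⊃ 3/4 = 1
ψ ≡ ψ = 3/4 ≡ 3/4 = 1
(ψ ≡ ψ) ⊃ φ = 1 ⊃ 1/2 = 1/2
χ ≡ ψ = 3/4 ≡ 3/4 = 1
¬(χ ≡ ψ) = ¬1 = 0
((ψ ≡ ψ) ⊃ φ) ⊃ ¬(χ ≡ ψ) = 1/2 ⊃ 0 = 0
(((χ ≡ χ) ⊃ ψ) ⊃ ψ) ⊃ (((ψ ≡ ψ) ⊃ φ) ⊃ ¬(χ ≡ ψ)) = 1 ⊃ 0 = 0
(ψ ⊃ ((χ ⊃ χ) ≡ (χ ⊃ χ))) ⊃ ((((χ ≡ χ) ⊃ ψ) ⊃ ψ) ⊃ (((ψ ≡ ψ) ⊃ φ) ⊃ ¬(χ ≡ ψ))) = 1 ⊃ 0 = 0

0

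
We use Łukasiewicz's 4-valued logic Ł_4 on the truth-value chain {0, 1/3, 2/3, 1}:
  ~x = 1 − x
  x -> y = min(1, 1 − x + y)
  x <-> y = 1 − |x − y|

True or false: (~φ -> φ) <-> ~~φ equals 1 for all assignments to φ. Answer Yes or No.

No

Counterexample: take φ = 1/3.
~φ = ~1/3 = 2/3
~φ -> φ = 2/3 -> 1/3 = 2/3
~φ = ~1/3 = 2/3
~~φ = ~2/3 = 1/3
(~φ -> φ) <-> ~~φ = 2/3 <-> 1/3 = 2/3
This gives 2/3 ≠ 1.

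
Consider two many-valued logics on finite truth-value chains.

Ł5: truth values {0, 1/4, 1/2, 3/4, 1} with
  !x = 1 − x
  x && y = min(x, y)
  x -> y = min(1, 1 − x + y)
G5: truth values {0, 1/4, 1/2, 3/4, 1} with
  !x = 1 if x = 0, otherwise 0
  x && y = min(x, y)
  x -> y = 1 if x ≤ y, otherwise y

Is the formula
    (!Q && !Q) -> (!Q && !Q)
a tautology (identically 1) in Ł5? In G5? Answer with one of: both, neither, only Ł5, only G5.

both

In Ł5: every assignment gives 1 — tautology.
In G5: every assignment gives 1 — tautology.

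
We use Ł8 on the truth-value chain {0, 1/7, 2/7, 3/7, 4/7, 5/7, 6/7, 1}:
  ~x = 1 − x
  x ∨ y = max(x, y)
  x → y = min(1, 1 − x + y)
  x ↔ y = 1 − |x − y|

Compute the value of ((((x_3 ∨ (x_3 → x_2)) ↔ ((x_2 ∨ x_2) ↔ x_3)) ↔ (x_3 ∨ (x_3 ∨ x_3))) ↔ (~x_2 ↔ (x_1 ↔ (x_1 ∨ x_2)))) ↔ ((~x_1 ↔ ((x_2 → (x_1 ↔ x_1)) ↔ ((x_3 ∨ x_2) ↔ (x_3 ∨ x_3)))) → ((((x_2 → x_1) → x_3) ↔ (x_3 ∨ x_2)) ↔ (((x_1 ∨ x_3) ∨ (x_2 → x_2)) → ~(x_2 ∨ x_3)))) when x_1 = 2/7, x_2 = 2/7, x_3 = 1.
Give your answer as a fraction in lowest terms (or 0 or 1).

x_3 → x_2 = 1 → 2/7 = 2/7
x_3 ∨ (x_3 → x_2) = 1 ∨ 2/7 = 1
x_2 ∨ x_2 = 2/7 ∨ 2/7 = 2/7
(x_2 ∨ x_2) ↔ x_3 = 2/7 ↔ 1 = 2/7
(x_3 ∨ (x_3 → x_2)) ↔ ((x_2 ∨ x_2) ↔ x_3) = 1 ↔ 2/7 = 2/7
x_3 ∨ x_3 = 1 ∨ 1 = 1
x_3 ∨ (x_3 ∨ x_3) = 1 ∨ 1 = 1
((x_3 ∨ (x_3 → x_2)) ↔ ((x_2 ∨ x_2) ↔ x_3)) ↔ (x_3 ∨ (x_3 ∨ x_3)) = 2/7 ↔ 1 = 2/7
~x_2 = ~2/7 = 5/7
x_1 ∨ x_2 = 2/7 ∨ 2/7 = 2/7
x_1 ↔ (x_1 ∨ x_2) = 2/7 ↔ 2/7 = 1
~x_2 ↔ (x_1 ↔ (x_1 ∨ x_2)) = 5/7 ↔ 1 = 5/7
(((x_3 ∨ (x_3 → x_2)) ↔ ((x_2 ∨ x_2) ↔ x_3)) ↔ (x_3 ∨ (x_3 ∨ x_3))) ↔ (~x_2 ↔ (x_1 ↔ (x_1 ∨ x_2))) = 2/7 ↔ 5/7 = 4/7
~x_1 = ~2/7 = 5/7
x_1 ↔ x_1 = 2/7 ↔ 2/7 = 1
x_2 → (x_1 ↔ x_1) = 2/7 → 1 = 1
x_3 ∨ x_2 = 1 ∨ 2/7 = 1
x_3 ∨ x_3 = 1 ∨ 1 = 1
(x_3 ∨ x_2) ↔ (x_3 ∨ x_3) = 1 ↔ 1 = 1
(x_2 → (x_1 ↔ x_1)) ↔ ((x_3 ∨ x_2) ↔ (x_3 ∨ x_3)) = 1 ↔ 1 = 1
~x_1 ↔ ((x_2 → (x_1 ↔ x_1)) ↔ ((x_3 ∨ x_2) ↔ (x_3 ∨ x_3))) = 5/7 ↔ 1 = 5/7
x_2 → x_1 = 2/7 → 2/7 = 1
(x_2 → x_1) → x_3 = 1 → 1 = 1
x_3 ∨ x_2 = 1 ∨ 2/7 = 1
((x_2 → x_1) → x_3) ↔ (x_3 ∨ x_2) = 1 ↔ 1 = 1
x_1 ∨ x_3 = 2/7 ∨ 1 = 1
x_2 → x_2 = 2/7 → 2/7 = 1
(x_1 ∨ x_3) ∨ (x_2 → x_2) = 1 ∨ 1 = 1
x_2 ∨ x_3 = 2/7 ∨ 1 = 1
~(x_2 ∨ x_3) = ~1 = 0
((x_1 ∨ x_3) ∨ (x_2 → x_2)) → ~(x_2 ∨ x_3) = 1 → 0 = 0
(((x_2 → x_1) → x_3) ↔ (x_3 ∨ x_2)) ↔ (((x_1 ∨ x_3) ∨ (x_2 → x_2)) → ~(x_2 ∨ x_3)) = 1 ↔ 0 = 0
(~x_1 ↔ ((x_2 → (x_1 ↔ x_1)) ↔ ((x_3 ∨ x_2) ↔ (x_3 ∨ x_3)))) → ((((x_2 → x_1) → x_3) ↔ (x_3 ∨ x_2)) ↔ (((x_1 ∨ x_3) ∨ (x_2 → x_2)) → ~(x_2 ∨ x_3))) = 5/7 → 0 = 2/7
((((x_3 ∨ (x_3 → x_2)) ↔ ((x_2 ∨ x_2) ↔ x_3)) ↔ (x_3 ∨ (x_3 ∨ x_3))) ↔ (~x_2 ↔ (x_1 ↔ (x_1 ∨ x_2)))) ↔ ((~x_1 ↔ ((x_2 → (x_1 ↔ x_1)) ↔ ((x_3 ∨ x_2) ↔ (x_3 ∨ x_3)))) → ((((x_2 → x_1) → x_3) ↔ (x_3 ∨ x_2)) ↔ (((x_1 ∨ x_3) ∨ (x_2 → x_2)) → ~(x_2 ∨ x_3)))) = 4/7 ↔ 2/7 = 5/7

5/7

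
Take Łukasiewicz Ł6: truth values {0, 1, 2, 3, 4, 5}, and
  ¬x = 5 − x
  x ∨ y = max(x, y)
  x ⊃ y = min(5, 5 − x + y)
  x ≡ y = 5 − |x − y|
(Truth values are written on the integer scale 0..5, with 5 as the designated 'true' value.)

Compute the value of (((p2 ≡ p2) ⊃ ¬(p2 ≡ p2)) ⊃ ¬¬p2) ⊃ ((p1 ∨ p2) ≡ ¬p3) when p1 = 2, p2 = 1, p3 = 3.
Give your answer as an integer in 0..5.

p2 ≡ p2 = 1 ≡ 1 = 5
p2 ≡ p2 = 1 ≡ 1 = 5
¬(p2 ≡ p2) = ¬5 = 0
(p2 ≡ p2) ⊃ ¬(p2 ≡ p2) = 5 ⊃ 0 = 0
¬p2 = ¬1 = 4
¬¬p2 = ¬4 = 1
((p2 ≡ p2) ⊃ ¬(p2 ≡ p2)) ⊃ ¬¬p2 = 0 ⊃ 1 = 5
p1 ∨ p2 = 2 ∨ 1 = 2
¬p3 = ¬3 = 2
(p1 ∨ p2) ≡ ¬p3 = 2 ≡ 2 = 5
(((p2 ≡ p2) ⊃ ¬(p2 ≡ p2)) ⊃ ¬¬p2) ⊃ ((p1 ∨ p2) ≡ ¬p3) = 5 ⊃ 5 = 5

5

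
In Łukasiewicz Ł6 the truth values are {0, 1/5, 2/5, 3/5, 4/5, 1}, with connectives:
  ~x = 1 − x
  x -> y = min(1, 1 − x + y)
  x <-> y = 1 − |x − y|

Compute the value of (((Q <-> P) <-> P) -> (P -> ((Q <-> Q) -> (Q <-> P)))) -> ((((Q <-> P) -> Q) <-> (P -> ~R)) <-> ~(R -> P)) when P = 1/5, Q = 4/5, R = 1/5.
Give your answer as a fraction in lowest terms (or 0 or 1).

0

Q <-> P = 4/5 <-> 1/5 = 2/5
(Q <-> P) <-> P = 2/5 <-> 1/5 = 4/5
Q <-> Q = 4/5 <-> 4/5 = 1
Q <-> P = 4/5 <-> 1/5 = 2/5
(Q <-> Q) -> (Q <-> P) = 1 -> 2/5 = 2/5
P -> ((Q <-> Q) -> (Q <-> P)) = 1/5 -> 2/5 = 1
((Q <-> P) <-> P) -> (P -> ((Q <-> Q) -> (Q <-> P))) = 4/5 -> 1 = 1
Q <-> P = 4/5 <-> 1/5 = 2/5
(Q <-> P) -> Q = 2/5 -> 4/5 = 1
~R = ~1/5 = 4/5
P -> ~R = 1/5 -> 4/5 = 1
((Q <-> P) -> Q) <-> (P -> ~R) = 1 <-> 1 = 1
R -> P = 1/5 -> 1/5 = 1
~(R -> P) = ~1 = 0
(((Q <-> P) -> Q) <-> (P -> ~R)) <-> ~(R -> P) = 1 <-> 0 = 0
(((Q <-> P) <-> P) -> (P -> ((Q <-> Q) -> (Q <-> P)))) -> ((((Q <-> P) -> Q) <-> (P -> ~R)) <-> ~(R -> P)) = 1 -> 0 = 0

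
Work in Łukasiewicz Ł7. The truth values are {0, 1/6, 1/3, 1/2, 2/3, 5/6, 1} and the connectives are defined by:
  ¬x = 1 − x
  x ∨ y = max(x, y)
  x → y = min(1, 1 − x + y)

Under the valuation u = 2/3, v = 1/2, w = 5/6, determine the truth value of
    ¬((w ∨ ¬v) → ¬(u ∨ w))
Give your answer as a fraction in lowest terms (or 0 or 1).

2/3

¬v = ¬1/2 = 1/2
w ∨ ¬v = 5/6 ∨ 1/2 = 5/6
u ∨ w = 2/3 ∨ 5/6 = 5/6
¬(u ∨ w) = ¬5/6 = 1/6
(w ∨ ¬v) → ¬(u ∨ w) = 5/6 → 1/6 = 1/3
¬((w ∨ ¬v) → ¬(u ∨ w)) = ¬1/3 = 2/3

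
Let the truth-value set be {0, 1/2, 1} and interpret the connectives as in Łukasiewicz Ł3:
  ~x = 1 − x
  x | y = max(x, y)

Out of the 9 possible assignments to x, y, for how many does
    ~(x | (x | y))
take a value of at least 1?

1

x = 0, y = 0 ↦ 1  ≥
x = 0, y = 1/2 ↦ 1/2  <
x = 0, y = 1 ↦ 0  <
x = 1/2, y = 0 ↦ 1/2  <
x = 1/2, y = 1/2 ↦ 1/2  <
x = 1/2, y = 1 ↦ 0  <
x = 1, y = 0 ↦ 0  <
x = 1, y = 1/2 ↦ 0  <
x = 1, y = 1 ↦ 0  <
So 1 of the 9 assignments meets the threshold.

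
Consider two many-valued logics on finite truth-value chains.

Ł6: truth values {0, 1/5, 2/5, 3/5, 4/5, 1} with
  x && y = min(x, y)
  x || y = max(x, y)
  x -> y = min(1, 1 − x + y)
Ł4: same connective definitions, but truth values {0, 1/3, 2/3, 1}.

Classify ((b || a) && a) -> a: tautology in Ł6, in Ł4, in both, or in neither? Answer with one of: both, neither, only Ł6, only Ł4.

In Ł6: every assignment gives 1 — tautology.
In Ł4: every assignment gives 1 — tautology.

both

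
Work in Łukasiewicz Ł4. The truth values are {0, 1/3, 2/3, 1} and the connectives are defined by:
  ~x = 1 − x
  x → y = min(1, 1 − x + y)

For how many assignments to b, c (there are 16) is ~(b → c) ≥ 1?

1

b = 0, c = 0 ↦ 0  <
b = 0, c = 1/3 ↦ 0  <
b = 0, c = 2/3 ↦ 0  <
b = 0, c = 1 ↦ 0  <
b = 1/3, c = 0 ↦ 1/3  <
b = 1/3, c = 1/3 ↦ 0  <
b = 1/3, c = 2/3 ↦ 0  <
b = 1/3, c = 1 ↦ 0  <
b = 2/3, c = 0 ↦ 2/3  <
b = 2/3, c = 1/3 ↦ 1/3  <
b = 2/3, c = 2/3 ↦ 0  <
b = 2/3, c = 1 ↦ 0  <
b = 1, c = 0 ↦ 1  ≥
b = 1, c = 1/3 ↦ 2/3  <
b = 1, c = 2/3 ↦ 1/3  <
b = 1, c = 1 ↦ 0  <
So 1 of the 16 assignments meets the threshold.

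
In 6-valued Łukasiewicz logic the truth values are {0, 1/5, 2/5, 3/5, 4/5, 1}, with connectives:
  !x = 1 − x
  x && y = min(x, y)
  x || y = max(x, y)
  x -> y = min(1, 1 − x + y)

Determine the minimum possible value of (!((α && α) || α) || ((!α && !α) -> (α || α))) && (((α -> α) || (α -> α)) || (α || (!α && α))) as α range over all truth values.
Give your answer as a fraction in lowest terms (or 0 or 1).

4/5

Take α = 1/5:
α && α = 1/5 && 1/5 = 1/5
(α && α) || α = 1/5 || 1/5 = 1/5
!((α && α) || α) = !1/5 = 4/5
!α = !1/5 = 4/5
!α = !1/5 = 4/5
!α && !α = 4/5 && 4/5 = 4/5
α || α = 1/5 || 1/5 = 1/5
(!α && !α) -> (α || α) = 4/5 -> 1/5 = 2/5
!((α && α) || α) || ((!α && !α) -> (α || α)) = 4/5 || 2/5 = 4/5
α -> α = 1/5 -> 1/5 = 1
α -> α = 1/5 -> 1/5 = 1
(α -> α) || (α -> α) = 1 || 1 = 1
!α = !1/5 = 4/5
!α && α = 4/5 && 1/5 = 1/5
α || (!α && α) = 1/5 || 1/5 = 1/5
((α -> α) || (α -> α)) || (α || (!α && α)) = 1 || 1/5 = 1
(!((α && α) || α) || ((!α && !α) -> (α || α))) && (((α -> α) || (α -> α)) || (α || (!α && α))) = 4/5 && 1 = 4/5
No assignment yields a value below 4/5, so this is the minimum.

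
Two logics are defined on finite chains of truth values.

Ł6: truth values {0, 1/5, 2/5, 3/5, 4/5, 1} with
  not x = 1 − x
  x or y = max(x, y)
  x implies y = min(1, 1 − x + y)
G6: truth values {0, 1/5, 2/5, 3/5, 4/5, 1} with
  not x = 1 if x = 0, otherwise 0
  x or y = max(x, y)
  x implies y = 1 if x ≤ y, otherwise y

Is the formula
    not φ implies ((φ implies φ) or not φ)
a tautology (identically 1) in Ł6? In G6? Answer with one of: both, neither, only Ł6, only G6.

In Ł6: every assignment gives 1 — tautology.
In G6: every assignment gives 1 — tautology.

both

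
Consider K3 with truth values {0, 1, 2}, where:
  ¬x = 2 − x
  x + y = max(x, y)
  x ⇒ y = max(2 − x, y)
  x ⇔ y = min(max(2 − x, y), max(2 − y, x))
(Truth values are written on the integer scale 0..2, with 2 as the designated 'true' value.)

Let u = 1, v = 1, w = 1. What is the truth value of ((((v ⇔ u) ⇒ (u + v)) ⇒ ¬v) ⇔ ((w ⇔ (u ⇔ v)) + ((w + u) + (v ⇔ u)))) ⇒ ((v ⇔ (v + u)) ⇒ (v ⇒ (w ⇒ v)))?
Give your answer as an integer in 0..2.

v ⇔ u = 1 ⇔ 1 = 1
u + v = 1 + 1 = 1
(v ⇔ u) ⇒ (u + v) = 1 ⇒ 1 = 1
¬v = ¬1 = 1
((v ⇔ u) ⇒ (u + v)) ⇒ ¬v = 1 ⇒ 1 = 1
u ⇔ v = 1 ⇔ 1 = 1
w ⇔ (u ⇔ v) = 1 ⇔ 1 = 1
w + u = 1 + 1 = 1
v ⇔ u = 1 ⇔ 1 = 1
(w + u) + (v ⇔ u) = 1 + 1 = 1
(w ⇔ (u ⇔ v)) + ((w + u) + (v ⇔ u)) = 1 + 1 = 1
(((v ⇔ u) ⇒ (u + v)) ⇒ ¬v) ⇔ ((w ⇔ (u ⇔ v)) + ((w + u) + (v ⇔ u))) = 1 ⇔ 1 = 1
v + u = 1 + 1 = 1
v ⇔ (v + u) = 1 ⇔ 1 = 1
w ⇒ v = 1 ⇒ 1 = 1
v ⇒ (w ⇒ v) = 1 ⇒ 1 = 1
(v ⇔ (v + u)) ⇒ (v ⇒ (w ⇒ v)) = 1 ⇒ 1 = 1
((((v ⇔ u) ⇒ (u + v)) ⇒ ¬v) ⇔ ((w ⇔ (u ⇔ v)) + ((w + u) + (v ⇔ u)))) ⇒ ((v ⇔ (v + u)) ⇒ (v ⇒ (w ⇒ v))) = 1 ⇒ 1 = 1

1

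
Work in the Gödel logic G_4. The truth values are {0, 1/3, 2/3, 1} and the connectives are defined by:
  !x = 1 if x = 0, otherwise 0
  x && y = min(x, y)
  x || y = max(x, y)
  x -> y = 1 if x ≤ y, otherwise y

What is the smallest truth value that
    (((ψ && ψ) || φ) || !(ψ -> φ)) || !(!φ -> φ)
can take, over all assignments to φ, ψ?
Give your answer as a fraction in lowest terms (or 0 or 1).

1/3

Take φ = 1/3, ψ = 0:
ψ && ψ = 0 && 0 = 0
(ψ && ψ) || φ = 0 || 1/3 = 1/3
ψ -> φ = 0 -> 1/3 = 1
!(ψ -> φ) = !1 = 0
((ψ && ψ) || φ) || !(ψ -> φ) = 1/3 || 0 = 1/3
!φ = !1/3 = 0
!φ -> φ = 0 -> 1/3 = 1
!(!φ -> φ) = !1 = 0
(((ψ && ψ) || φ) || !(ψ -> φ)) || !(!φ -> φ) = 1/3 || 0 = 1/3
No assignment yields a value below 1/3, so this is the minimum.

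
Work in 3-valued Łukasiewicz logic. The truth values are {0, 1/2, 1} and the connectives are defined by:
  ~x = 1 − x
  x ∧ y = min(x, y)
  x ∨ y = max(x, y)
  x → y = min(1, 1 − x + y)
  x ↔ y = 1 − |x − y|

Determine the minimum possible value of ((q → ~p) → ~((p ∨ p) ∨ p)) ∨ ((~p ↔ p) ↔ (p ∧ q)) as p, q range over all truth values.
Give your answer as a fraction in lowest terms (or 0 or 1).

Take p = 1/2, q = 0:
~p = ~1/2 = 1/2
q → ~p = 0 → 1/2 = 1
p ∨ p = 1/2 ∨ 1/2 = 1/2
(p ∨ p) ∨ p = 1/2 ∨ 1/2 = 1/2
~((p ∨ p) ∨ p) = ~1/2 = 1/2
(q → ~p) → ~((p ∨ p) ∨ p) = 1 → 1/2 = 1/2
~p = ~1/2 = 1/2
~p ↔ p = 1/2 ↔ 1/2 = 1
p ∧ q = 1/2 ∧ 0 = 0
(~p ↔ p) ↔ (p ∧ q) = 1 ↔ 0 = 0
((q → ~p) → ~((p ∨ p) ∨ p)) ∨ ((~p ↔ p) ↔ (p ∧ q)) = 1/2 ∨ 0 = 1/2
No assignment yields a value below 1/2, so this is the minimum.

1/2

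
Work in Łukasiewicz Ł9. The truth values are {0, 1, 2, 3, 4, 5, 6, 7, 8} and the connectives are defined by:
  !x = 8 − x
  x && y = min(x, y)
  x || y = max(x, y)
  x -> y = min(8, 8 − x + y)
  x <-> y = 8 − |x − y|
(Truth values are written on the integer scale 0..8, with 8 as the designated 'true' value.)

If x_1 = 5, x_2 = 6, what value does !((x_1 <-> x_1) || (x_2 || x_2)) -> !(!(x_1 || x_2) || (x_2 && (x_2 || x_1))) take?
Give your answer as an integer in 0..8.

8

x_1 <-> x_1 = 5 <-> 5 = 8
x_2 || x_2 = 6 || 6 = 6
(x_1 <-> x_1) || (x_2 || x_2) = 8 || 6 = 8
!((x_1 <-> x_1) || (x_2 || x_2)) = !8 = 0
x_1 || x_2 = 5 || 6 = 6
!(x_1 || x_2) = !6 = 2
x_2 || x_1 = 6 || 5 = 6
x_2 && (x_2 || x_1) = 6 && 6 = 6
!(x_1 || x_2) || (x_2 && (x_2 || x_1)) = 2 || 6 = 6
!(!(x_1 || x_2) || (x_2 && (x_2 || x_1))) = !6 = 2
!((x_1 <-> x_1) || (x_2 || x_2)) -> !(!(x_1 || x_2) || (x_2 && (x_2 || x_1))) = 0 -> 2 = 8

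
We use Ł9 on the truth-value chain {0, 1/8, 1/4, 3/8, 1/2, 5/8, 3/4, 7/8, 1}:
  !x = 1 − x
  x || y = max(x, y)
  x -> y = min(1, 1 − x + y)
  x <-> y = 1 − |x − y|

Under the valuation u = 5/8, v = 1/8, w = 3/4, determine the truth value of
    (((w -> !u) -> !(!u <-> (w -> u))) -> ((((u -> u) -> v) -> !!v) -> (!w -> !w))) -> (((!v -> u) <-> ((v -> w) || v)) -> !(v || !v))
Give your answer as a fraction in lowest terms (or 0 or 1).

3/8

!u = !5/8 = 3/8
w -> !u = 3/4 -> 3/8 = 5/8
!u = !5/8 = 3/8
w -> u = 3/4 -> 5/8 = 7/8
!u <-> (w -> u) = 3/8 <-> 7/8 = 1/2
!(!u <-> (w -> u)) = !1/2 = 1/2
(w -> !u) -> !(!u <-> (w -> u)) = 5/8 -> 1/2 = 7/8
u -> u = 5/8 -> 5/8 = 1
(u -> u) -> v = 1 -> 1/8 = 1/8
!v = !1/8 = 7/8
!!v = !7/8 = 1/8
((u -> u) -> v) -> !!v = 1/8 -> 1/8 = 1
!w = !3/4 = 1/4
!w = !3/4 = 1/4
!w -> !w = 1/4 -> 1/4 = 1
(((u -> u) -> v) -> !!v) -> (!w -> !w) = 1 -> 1 = 1
((w -> !u) -> !(!u <-> (w -> u))) -> ((((u -> u) -> v) -> !!v) -> (!w -> !w)) = 7/8 -> 1 = 1
!v = !1/8 = 7/8
!v -> u = 7/8 -> 5/8 = 3/4
v -> w = 1/8 -> 3/4 = 1
(v -> w) || v = 1 || 1/8 = 1
(!v -> u) <-> ((v -> w) || v) = 3/4 <-> 1 = 3/4
!v = !1/8 = 7/8
v || !v = 1/8 || 7/8 = 7/8
!(v || !v) = !7/8 = 1/8
((!v -> u) <-> ((v -> w) || v)) -> !(v || !v) = 3/4 -> 1/8 = 3/8
(((w -> !u) -> !(!u <-> (w -> u))) -> ((((u -> u) -> v) -> !!v) -> (!w -> !w))) -> (((!v -> u) <-> ((v -> w) || v)) -> !(v || !v)) = 1 -> 3/8 = 3/8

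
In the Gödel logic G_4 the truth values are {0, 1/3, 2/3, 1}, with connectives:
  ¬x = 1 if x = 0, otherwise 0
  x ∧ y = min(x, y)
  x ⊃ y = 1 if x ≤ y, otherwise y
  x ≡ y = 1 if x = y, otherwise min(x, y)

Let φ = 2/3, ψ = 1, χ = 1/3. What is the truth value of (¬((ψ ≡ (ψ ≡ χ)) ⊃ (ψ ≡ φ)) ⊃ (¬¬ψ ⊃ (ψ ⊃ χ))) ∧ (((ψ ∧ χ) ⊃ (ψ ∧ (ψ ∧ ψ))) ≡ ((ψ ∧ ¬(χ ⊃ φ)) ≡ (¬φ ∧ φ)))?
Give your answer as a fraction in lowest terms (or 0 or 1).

ψ ≡ χ = 1 ≡ 1/3 = 1/3
ψ ≡ (ψ ≡ χ) = 1 ≡ 1/3 = 1/3
ψ ≡ φ = 1 ≡ 2/3 = 2/3
(ψ ≡ (ψ ≡ χ)) ⊃ (ψ ≡ φ) = 1/3 ⊃ 2/3 = 1
¬((ψ ≡ (ψ ≡ χ)) ⊃ (ψ ≡ φ)) = ¬1 = 0
¬ψ = ¬1 = 0
¬¬ψ = ¬0 = 1
ψ ⊃ χ = 1 ⊃ 1/3 = 1/3
¬¬ψ ⊃ (ψ ⊃ χ) = 1 ⊃ 1/3 = 1/3
¬((ψ ≡ (ψ ≡ χ)) ⊃ (ψ ≡ φ)) ⊃ (¬¬ψ ⊃ (ψ ⊃ χ)) = 0 ⊃ 1/3 = 1
ψ ∧ χ = 1 ∧ 1/3 = 1/3
ψ ∧ ψ = 1 ∧ 1 = 1
ψ ∧ (ψ ∧ ψ) = 1 ∧ 1 = 1
(ψ ∧ χ) ⊃ (ψ ∧ (ψ ∧ ψ)) = 1/3 ⊃ 1 = 1
χ ⊃ φ = 1/3 ⊃ 2/3 = 1
¬(χ ⊃ φ) = ¬1 = 0
ψ ∧ ¬(χ ⊃ φ) = 1 ∧ 0 = 0
¬φ = ¬2/3 = 0
¬φ ∧ φ = 0 ∧ 2/3 = 0
(ψ ∧ ¬(χ ⊃ φ)) ≡ (¬φ ∧ φ) = 0 ≡ 0 = 1
((ψ ∧ χ) ⊃ (ψ ∧ (ψ ∧ ψ))) ≡ ((ψ ∧ ¬(χ ⊃ φ)) ≡ (¬φ ∧ φ)) = 1 ≡ 1 = 1
(¬((ψ ≡ (ψ ≡ χ)) ⊃ (ψ ≡ φ)) ⊃ (¬¬ψ ⊃ (ψ ⊃ χ))) ∧ (((ψ ∧ χ) ⊃ (ψ ∧ (ψ ∧ ψ))) ≡ ((ψ ∧ ¬(χ ⊃ φ)) ≡ (¬φ ∧ φ))) = 1 ∧ 1 = 1

1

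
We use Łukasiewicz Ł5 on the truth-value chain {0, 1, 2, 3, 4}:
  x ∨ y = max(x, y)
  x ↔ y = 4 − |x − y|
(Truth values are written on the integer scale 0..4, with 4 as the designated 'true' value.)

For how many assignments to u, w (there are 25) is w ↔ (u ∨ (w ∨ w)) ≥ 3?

value 4: 15 assignments (counts)
value 3: 4 assignments (counts)
value 2: 3 assignments
value 1: 2 assignments
value 0: 1 assignment
So 19 of the 25 assignments meet the threshold.

19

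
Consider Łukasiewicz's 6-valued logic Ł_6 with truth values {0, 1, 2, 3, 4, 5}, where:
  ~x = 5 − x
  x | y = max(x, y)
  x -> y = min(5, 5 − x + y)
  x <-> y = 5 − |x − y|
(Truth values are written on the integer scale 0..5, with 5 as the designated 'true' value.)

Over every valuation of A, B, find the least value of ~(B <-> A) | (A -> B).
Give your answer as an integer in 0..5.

3

Take A = 2, B = 0:
B <-> A = 0 <-> 2 = 3
~(B <-> A) = ~3 = 2
A -> B = 2 -> 0 = 3
~(B <-> A) | (A -> B) = 2 | 3 = 3
No assignment yields a value below 3, so this is the minimum.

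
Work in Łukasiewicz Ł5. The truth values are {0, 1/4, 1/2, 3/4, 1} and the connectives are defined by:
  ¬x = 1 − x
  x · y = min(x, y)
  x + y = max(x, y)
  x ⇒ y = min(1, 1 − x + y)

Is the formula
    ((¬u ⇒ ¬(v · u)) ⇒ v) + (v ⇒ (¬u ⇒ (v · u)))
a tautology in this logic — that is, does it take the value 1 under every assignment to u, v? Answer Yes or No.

Counterexample: take u = 0, v = 1/4.
¬u = ¬0 = 1
v · u = 1/4 · 0 = 0
¬(v · u) = ¬0 = 1
¬u ⇒ ¬(v · u) = 1 ⇒ 1 = 1
(¬u ⇒ ¬(v · u)) ⇒ v = 1 ⇒ 1/4 = 1/4
¬u = ¬0 = 1
v · u = 1/4 · 0 = 0
¬u ⇒ (v · u) = 1 ⇒ 0 = 0
v ⇒ (¬u ⇒ (v · u)) = 1/4 ⇒ 0 = 3/4
((¬u ⇒ ¬(v · u)) ⇒ v) + (v ⇒ (¬u ⇒ (v · u))) = 1/4 + 3/4 = 3/4
This gives 3/4 ≠ 1.

No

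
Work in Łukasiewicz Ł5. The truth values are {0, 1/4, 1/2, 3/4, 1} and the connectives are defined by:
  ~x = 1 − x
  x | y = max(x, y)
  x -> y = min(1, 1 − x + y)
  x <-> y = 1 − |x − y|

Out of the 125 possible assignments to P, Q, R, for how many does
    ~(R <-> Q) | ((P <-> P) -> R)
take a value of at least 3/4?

65

value 1: 30 assignments (counts)
value 3/4: 35 assignments (counts)
value 1/2: 35 assignments
value 1/4: 20 assignments
value 0: 5 assignments
So 65 of the 125 assignments meet the threshold.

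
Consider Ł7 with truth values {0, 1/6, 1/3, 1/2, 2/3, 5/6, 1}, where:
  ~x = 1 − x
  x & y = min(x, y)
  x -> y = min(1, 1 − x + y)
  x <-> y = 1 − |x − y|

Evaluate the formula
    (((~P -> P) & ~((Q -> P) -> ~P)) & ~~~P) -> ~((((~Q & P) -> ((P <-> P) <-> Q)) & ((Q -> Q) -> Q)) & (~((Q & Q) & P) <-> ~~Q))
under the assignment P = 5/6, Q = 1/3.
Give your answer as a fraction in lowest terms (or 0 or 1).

~P = ~5/6 = 1/6
~P -> P = 1/6 -> 5/6 = 1
Q -> P = 1/3 -> 5/6 = 1
~P = ~5/6 = 1/6
(Q -> P) -> ~P = 1 -> 1/6 = 1/6
~((Q -> P) -> ~P) = ~1/6 = 5/6
(~P -> P) & ~((Q -> P) -> ~P) = 1 & 5/6 = 5/6
~P = ~5/6 = 1/6
~~P = ~1/6 = 5/6
~~~P = ~5/6 = 1/6
((~P -> P) & ~((Q -> P) -> ~P)) & ~~~P = 5/6 & 1/6 = 1/6
~Q = ~1/3 = 2/3
~Q & P = 2/3 & 5/6 = 2/3
P <-> P = 5/6 <-> 5/6 = 1
(P <-> P) <-> Q = 1 <-> 1/3 = 1/3
(~Q & P) -> ((P <-> P) <-> Q) = 2/3 -> 1/3 = 2/3
Q -> Q = 1/3 -> 1/3 = 1
(Q -> Q) -> Q = 1 -> 1/3 = 1/3
((~Q & P) -> ((P <-> P) <-> Q)) & ((Q -> Q) -> Q) = 2/3 & 1/3 = 1/3
Q & Q = 1/3 & 1/3 = 1/3
(Q & Q) & P = 1/3 & 5/6 = 1/3
~((Q & Q) & P) = ~1/3 = 2/3
~Q = ~1/3 = 2/3
~~Q = ~2/3 = 1/3
~((Q & Q) & P) <-> ~~Q = 2/3 <-> 1/3 = 2/3
(((~Q & P) -> ((P <-> P) <-> Q)) & ((Q -> Q) -> Q)) & (~((Q & Q) & P) <-> ~~Q) = 1/3 & 2/3 = 1/3
~((((~Q & P) -> ((P <-> P) <-> Q)) & ((Q -> Q) -> Q)) & (~((Q & Q) & P) <-> ~~Q)) = ~1/3 = 2/3
(((~P -> P) & ~((Q -> P) -> ~P)) & ~~~P) -> ~((((~Q & P) -> ((P <-> P) <-> Q)) & ((Q -> Q) -> Q)) & (~((Q & Q) & P) <-> ~~Q)) = 1/6 -> 2/3 = 1

1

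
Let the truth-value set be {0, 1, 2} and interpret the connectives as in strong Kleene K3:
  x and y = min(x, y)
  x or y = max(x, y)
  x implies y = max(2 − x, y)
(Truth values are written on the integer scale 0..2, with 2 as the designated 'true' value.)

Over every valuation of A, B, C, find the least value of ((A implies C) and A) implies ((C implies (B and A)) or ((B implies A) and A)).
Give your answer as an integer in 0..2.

1

Take A = 1, B = 0, C = 1:
A implies C = 1 implies 1 = 1
(A implies C) and A = 1 and 1 = 1
B and A = 0 and 1 = 0
C implies (B and A) = 1 implies 0 = 1
B implies A = 0 implies 1 = 2
(B implies A) and A = 2 and 1 = 1
(C implies (B and A)) or ((B implies A) and A) = 1 or 1 = 1
((A implies C) and A) implies ((C implies (B and A)) or ((B implies A) and A)) = 1 implies 1 = 1
No assignment yields a value below 1, so this is the minimum.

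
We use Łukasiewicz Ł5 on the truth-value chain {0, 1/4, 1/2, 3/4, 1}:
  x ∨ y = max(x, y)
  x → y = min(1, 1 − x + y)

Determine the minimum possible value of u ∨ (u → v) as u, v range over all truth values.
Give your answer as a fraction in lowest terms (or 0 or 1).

Take u = 1/2, v = 0:
u → v = 1/2 → 0 = 1/2
u ∨ (u → v) = 1/2 ∨ 1/2 = 1/2
No assignment yields a value below 1/2, so this is the minimum.

1/2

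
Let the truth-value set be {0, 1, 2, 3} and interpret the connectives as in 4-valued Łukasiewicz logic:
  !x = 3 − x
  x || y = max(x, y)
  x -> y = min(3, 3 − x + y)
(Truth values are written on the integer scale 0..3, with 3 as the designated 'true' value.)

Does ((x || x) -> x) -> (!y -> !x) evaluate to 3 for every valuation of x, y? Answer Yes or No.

Counterexample: take x = 1, y = 0.
x || x = 1 || 1 = 1
(x || x) -> x = 1 -> 1 = 3
!y = !0 = 3
!x = !1 = 2
!y -> !x = 3 -> 2 = 2
((x || x) -> x) -> (!y -> !x) = 3 -> 2 = 2
This gives 2 ≠ 3.

No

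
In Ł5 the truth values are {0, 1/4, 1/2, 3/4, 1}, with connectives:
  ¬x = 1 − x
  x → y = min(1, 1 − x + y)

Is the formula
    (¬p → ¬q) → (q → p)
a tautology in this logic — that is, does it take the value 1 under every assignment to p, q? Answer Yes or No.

Yes

At p = 1/2, q = 1/4, for instance:
¬p = ¬1/2 = 1/2
¬q = ¬1/4 = 3/4
¬p → ¬q = 1/2 → 3/4 = 1
q → p = 1/4 → 1/2 = 1
(¬p → ¬q) → (q → p) = 1 → 1 = 1
and checking the remaining 24 assignments likewise gives ≥ 1 in every case.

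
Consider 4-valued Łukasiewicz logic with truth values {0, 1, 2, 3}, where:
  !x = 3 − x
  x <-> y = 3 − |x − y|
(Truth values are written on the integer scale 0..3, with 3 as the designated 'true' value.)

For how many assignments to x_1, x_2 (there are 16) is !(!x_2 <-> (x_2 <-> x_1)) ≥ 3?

2

x_1 = 0, x_2 = 0 ↦ 0  <
x_1 = 0, x_2 = 1 ↦ 0  <
x_1 = 0, x_2 = 2 ↦ 0  <
x_1 = 0, x_2 = 3 ↦ 0  <
x_1 = 1, x_2 = 0 ↦ 1  <
x_1 = 1, x_2 = 1 ↦ 1  <
x_1 = 1, x_2 = 2 ↦ 1  <
x_1 = 1, x_2 = 3 ↦ 1  <
x_1 = 2, x_2 = 0 ↦ 2  <
x_1 = 2, x_2 = 1 ↦ 0  <
x_1 = 2, x_2 = 2 ↦ 2  <
x_1 = 2, x_2 = 3 ↦ 2  <
x_1 = 3, x_2 = 0 ↦ 3  ≥
x_1 = 3, x_2 = 1 ↦ 1  <
x_1 = 3, x_2 = 2 ↦ 1  <
x_1 = 3, x_2 = 3 ↦ 3  ≥
So 2 of the 16 assignments meet the threshold.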